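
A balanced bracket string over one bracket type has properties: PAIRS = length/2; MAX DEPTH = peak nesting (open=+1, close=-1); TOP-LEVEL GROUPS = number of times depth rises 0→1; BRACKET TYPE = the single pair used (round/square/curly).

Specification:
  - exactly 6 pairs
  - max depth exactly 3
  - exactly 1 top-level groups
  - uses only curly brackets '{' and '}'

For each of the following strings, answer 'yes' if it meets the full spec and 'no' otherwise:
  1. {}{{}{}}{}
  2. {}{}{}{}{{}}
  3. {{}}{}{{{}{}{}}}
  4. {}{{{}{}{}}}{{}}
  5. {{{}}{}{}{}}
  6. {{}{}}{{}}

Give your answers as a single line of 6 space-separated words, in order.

String 1 '{}{{}{}}{}': depth seq [1 0 1 2 1 2 1 0 1 0]
  -> pairs=5 depth=2 groups=3 -> no
String 2 '{}{}{}{}{{}}': depth seq [1 0 1 0 1 0 1 0 1 2 1 0]
  -> pairs=6 depth=2 groups=5 -> no
String 3 '{{}}{}{{{}{}{}}}': depth seq [1 2 1 0 1 0 1 2 3 2 3 2 3 2 1 0]
  -> pairs=8 depth=3 groups=3 -> no
String 4 '{}{{{}{}{}}}{{}}': depth seq [1 0 1 2 3 2 3 2 3 2 1 0 1 2 1 0]
  -> pairs=8 depth=3 groups=3 -> no
String 5 '{{{}}{}{}{}}': depth seq [1 2 3 2 1 2 1 2 1 2 1 0]
  -> pairs=6 depth=3 groups=1 -> yes
String 6 '{{}{}}{{}}': depth seq [1 2 1 2 1 0 1 2 1 0]
  -> pairs=5 depth=2 groups=2 -> no

Answer: no no no no yes no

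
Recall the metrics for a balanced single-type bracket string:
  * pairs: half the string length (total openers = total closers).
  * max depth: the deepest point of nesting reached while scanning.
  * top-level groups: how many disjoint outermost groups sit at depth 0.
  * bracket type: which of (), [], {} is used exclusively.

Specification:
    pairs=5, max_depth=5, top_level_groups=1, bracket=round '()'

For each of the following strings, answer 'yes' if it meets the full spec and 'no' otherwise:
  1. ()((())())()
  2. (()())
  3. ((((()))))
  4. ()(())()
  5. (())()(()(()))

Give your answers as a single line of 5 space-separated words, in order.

String 1 '()((())())()': depth seq [1 0 1 2 3 2 1 2 1 0 1 0]
  -> pairs=6 depth=3 groups=3 -> no
String 2 '(()())': depth seq [1 2 1 2 1 0]
  -> pairs=3 depth=2 groups=1 -> no
String 3 '((((()))))': depth seq [1 2 3 4 5 4 3 2 1 0]
  -> pairs=5 depth=5 groups=1 -> yes
String 4 '()(())()': depth seq [1 0 1 2 1 0 1 0]
  -> pairs=4 depth=2 groups=3 -> no
String 5 '(())()(()(()))': depth seq [1 2 1 0 1 0 1 2 1 2 3 2 1 0]
  -> pairs=7 depth=3 groups=3 -> no

Answer: no no yes no no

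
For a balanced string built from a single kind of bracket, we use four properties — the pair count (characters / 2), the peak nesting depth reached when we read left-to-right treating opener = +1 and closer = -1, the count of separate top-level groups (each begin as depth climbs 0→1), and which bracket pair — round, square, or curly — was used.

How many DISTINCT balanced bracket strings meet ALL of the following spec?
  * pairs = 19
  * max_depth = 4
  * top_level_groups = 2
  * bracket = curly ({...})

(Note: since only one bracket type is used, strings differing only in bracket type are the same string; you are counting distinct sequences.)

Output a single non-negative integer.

Spec: pairs=19 depth=4 groups=2
Count(depth <= 4) = 23507190
Count(depth <= 3) = 655360
Count(depth == 4) = 23507190 - 655360 = 22851830

Answer: 22851830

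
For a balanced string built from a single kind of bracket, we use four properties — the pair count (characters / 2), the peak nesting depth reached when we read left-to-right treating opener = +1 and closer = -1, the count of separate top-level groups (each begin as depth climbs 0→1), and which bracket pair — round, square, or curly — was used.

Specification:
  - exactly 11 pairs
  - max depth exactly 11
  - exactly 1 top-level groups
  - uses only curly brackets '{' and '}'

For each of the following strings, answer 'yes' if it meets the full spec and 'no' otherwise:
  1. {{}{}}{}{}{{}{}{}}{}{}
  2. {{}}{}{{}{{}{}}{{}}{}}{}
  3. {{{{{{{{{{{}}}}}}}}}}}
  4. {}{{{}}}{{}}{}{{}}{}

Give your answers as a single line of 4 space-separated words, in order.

String 1 '{{}{}}{}{}{{}{}{}}{}{}': depth seq [1 2 1 2 1 0 1 0 1 0 1 2 1 2 1 2 1 0 1 0 1 0]
  -> pairs=11 depth=2 groups=6 -> no
String 2 '{{}}{}{{}{{}{}}{{}}{}}{}': depth seq [1 2 1 0 1 0 1 2 1 2 3 2 3 2 1 2 3 2 1 2 1 0 1 0]
  -> pairs=12 depth=3 groups=4 -> no
String 3 '{{{{{{{{{{{}}}}}}}}}}}': depth seq [1 2 3 4 5 6 7 8 9 10 11 10 9 8 7 6 5 4 3 2 1 0]
  -> pairs=11 depth=11 groups=1 -> yes
String 4 '{}{{{}}}{{}}{}{{}}{}': depth seq [1 0 1 2 3 2 1 0 1 2 1 0 1 0 1 2 1 0 1 0]
  -> pairs=10 depth=3 groups=6 -> no

Answer: no no yes no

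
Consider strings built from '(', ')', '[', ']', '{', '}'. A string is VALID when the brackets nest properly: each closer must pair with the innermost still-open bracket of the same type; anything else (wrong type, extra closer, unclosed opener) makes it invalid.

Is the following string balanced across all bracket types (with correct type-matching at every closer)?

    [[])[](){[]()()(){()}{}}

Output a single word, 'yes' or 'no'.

pos 0: push '['; stack = [
pos 1: push '['; stack = [[
pos 2: ']' matches '['; pop; stack = [
pos 3: saw closer ')' but top of stack is '[' (expected ']') → INVALID
Verdict: type mismatch at position 3: ')' closes '[' → no

Answer: no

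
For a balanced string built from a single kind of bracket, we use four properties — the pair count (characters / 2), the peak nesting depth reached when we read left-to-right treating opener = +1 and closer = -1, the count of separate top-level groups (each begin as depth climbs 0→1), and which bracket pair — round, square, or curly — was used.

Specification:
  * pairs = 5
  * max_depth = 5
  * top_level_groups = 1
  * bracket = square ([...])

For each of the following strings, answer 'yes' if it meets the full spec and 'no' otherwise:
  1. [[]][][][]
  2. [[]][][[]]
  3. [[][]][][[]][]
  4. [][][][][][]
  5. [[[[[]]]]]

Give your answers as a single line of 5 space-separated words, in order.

String 1 '[[]][][][]': depth seq [1 2 1 0 1 0 1 0 1 0]
  -> pairs=5 depth=2 groups=4 -> no
String 2 '[[]][][[]]': depth seq [1 2 1 0 1 0 1 2 1 0]
  -> pairs=5 depth=2 groups=3 -> no
String 3 '[[][]][][[]][]': depth seq [1 2 1 2 1 0 1 0 1 2 1 0 1 0]
  -> pairs=7 depth=2 groups=4 -> no
String 4 '[][][][][][]': depth seq [1 0 1 0 1 0 1 0 1 0 1 0]
  -> pairs=6 depth=1 groups=6 -> no
String 5 '[[[[[]]]]]': depth seq [1 2 3 4 5 4 3 2 1 0]
  -> pairs=5 depth=5 groups=1 -> yes

Answer: no no no no yes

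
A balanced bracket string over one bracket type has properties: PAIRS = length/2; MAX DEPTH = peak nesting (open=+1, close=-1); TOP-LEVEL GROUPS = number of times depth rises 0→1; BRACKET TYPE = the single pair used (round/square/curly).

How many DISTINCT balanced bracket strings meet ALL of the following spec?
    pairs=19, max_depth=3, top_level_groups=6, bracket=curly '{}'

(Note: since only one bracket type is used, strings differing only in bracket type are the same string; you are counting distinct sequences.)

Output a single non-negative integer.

Answer: 4287624

Derivation:
Spec: pairs=19 depth=3 groups=6
Count(depth <= 3) = 4296192
Count(depth <= 2) = 8568
Count(depth == 3) = 4296192 - 8568 = 4287624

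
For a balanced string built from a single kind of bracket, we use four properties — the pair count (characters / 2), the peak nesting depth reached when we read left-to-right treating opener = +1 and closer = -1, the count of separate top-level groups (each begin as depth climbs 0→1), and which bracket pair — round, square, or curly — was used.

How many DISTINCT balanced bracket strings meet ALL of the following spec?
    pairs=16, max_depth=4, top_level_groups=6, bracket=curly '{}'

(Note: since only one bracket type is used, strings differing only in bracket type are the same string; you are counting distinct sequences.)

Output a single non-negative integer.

Spec: pairs=16 depth=4 groups=6
Count(depth <= 4) = 728127
Count(depth <= 3) = 236640
Count(depth == 4) = 728127 - 236640 = 491487

Answer: 491487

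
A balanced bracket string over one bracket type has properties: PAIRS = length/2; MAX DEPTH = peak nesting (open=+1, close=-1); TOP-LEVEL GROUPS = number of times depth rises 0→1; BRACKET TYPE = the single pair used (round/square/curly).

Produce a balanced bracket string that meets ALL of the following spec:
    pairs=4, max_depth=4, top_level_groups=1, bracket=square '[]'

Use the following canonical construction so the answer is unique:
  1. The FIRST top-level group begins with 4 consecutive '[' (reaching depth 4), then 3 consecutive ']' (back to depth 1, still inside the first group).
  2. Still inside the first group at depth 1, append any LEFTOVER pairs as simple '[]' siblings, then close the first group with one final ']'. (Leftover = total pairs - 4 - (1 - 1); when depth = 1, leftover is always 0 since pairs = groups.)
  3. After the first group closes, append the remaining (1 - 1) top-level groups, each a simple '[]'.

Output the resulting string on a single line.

Answer: [[[[]]]]

Derivation:
Spec: pairs=4 depth=4 groups=1
Leftover pairs = 4 - 4 - (1-1) = 0
First group: deep chain of depth 4 + 0 sibling pairs
Remaining 0 groups: simple '[]' each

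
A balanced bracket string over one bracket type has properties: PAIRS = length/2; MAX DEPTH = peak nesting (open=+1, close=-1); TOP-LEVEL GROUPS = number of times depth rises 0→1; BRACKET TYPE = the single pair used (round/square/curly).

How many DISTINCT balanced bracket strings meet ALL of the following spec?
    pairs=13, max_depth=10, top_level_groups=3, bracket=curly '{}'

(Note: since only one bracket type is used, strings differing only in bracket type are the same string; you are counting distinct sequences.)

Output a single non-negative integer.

Spec: pairs=13 depth=10 groups=3
Count(depth <= 10) = 149223
Count(depth <= 9) = 149166
Count(depth == 10) = 149223 - 149166 = 57

Answer: 57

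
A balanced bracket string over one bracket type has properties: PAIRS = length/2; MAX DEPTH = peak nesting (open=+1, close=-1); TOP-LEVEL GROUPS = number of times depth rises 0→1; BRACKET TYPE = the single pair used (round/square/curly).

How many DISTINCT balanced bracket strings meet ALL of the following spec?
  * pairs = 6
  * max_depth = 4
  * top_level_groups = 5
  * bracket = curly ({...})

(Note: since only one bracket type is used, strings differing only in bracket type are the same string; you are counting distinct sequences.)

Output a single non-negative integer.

Answer: 0

Derivation:
Spec: pairs=6 depth=4 groups=5
Count(depth <= 4) = 5
Count(depth <= 3) = 5
Count(depth == 4) = 5 - 5 = 0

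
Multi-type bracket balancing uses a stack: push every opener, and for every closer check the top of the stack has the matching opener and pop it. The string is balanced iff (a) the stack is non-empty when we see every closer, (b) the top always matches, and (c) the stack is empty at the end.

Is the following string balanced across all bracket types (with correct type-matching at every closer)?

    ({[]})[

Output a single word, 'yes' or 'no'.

Answer: no

Derivation:
pos 0: push '('; stack = (
pos 1: push '{'; stack = ({
pos 2: push '['; stack = ({[
pos 3: ']' matches '['; pop; stack = ({
pos 4: '}' matches '{'; pop; stack = (
pos 5: ')' matches '('; pop; stack = (empty)
pos 6: push '['; stack = [
end: stack still non-empty ([) → INVALID
Verdict: unclosed openers at end: [ → no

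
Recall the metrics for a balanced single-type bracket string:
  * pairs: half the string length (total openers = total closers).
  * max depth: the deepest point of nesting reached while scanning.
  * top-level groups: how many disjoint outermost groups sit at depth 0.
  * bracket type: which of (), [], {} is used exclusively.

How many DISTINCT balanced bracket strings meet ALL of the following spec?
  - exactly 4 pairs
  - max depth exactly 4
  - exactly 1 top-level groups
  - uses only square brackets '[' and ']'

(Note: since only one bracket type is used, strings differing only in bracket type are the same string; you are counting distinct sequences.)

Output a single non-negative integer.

Spec: pairs=4 depth=4 groups=1
Count(depth <= 4) = 5
Count(depth <= 3) = 4
Count(depth == 4) = 5 - 4 = 1

Answer: 1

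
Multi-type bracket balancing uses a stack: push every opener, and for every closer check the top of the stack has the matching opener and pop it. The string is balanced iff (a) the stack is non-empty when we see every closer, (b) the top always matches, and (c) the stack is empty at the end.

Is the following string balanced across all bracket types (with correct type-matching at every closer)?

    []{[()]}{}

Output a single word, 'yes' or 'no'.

Answer: yes

Derivation:
pos 0: push '['; stack = [
pos 1: ']' matches '['; pop; stack = (empty)
pos 2: push '{'; stack = {
pos 3: push '['; stack = {[
pos 4: push '('; stack = {[(
pos 5: ')' matches '('; pop; stack = {[
pos 6: ']' matches '['; pop; stack = {
pos 7: '}' matches '{'; pop; stack = (empty)
pos 8: push '{'; stack = {
pos 9: '}' matches '{'; pop; stack = (empty)
end: stack empty → VALID
Verdict: properly nested → yes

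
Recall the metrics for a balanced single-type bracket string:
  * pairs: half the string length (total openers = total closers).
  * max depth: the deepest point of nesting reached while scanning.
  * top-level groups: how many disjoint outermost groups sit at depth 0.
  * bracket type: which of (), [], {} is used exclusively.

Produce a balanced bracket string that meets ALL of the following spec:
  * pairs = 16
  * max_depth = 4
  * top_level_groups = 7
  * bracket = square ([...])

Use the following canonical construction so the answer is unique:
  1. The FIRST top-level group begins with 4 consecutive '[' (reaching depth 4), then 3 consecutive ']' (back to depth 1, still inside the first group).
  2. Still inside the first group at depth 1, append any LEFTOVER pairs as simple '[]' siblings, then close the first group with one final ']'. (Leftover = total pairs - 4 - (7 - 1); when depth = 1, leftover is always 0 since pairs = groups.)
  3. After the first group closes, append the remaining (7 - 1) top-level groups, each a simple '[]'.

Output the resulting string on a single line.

Answer: [[[[]]][][][][][][]][][][][][][]

Derivation:
Spec: pairs=16 depth=4 groups=7
Leftover pairs = 16 - 4 - (7-1) = 6
First group: deep chain of depth 4 + 6 sibling pairs
Remaining 6 groups: simple '[]' each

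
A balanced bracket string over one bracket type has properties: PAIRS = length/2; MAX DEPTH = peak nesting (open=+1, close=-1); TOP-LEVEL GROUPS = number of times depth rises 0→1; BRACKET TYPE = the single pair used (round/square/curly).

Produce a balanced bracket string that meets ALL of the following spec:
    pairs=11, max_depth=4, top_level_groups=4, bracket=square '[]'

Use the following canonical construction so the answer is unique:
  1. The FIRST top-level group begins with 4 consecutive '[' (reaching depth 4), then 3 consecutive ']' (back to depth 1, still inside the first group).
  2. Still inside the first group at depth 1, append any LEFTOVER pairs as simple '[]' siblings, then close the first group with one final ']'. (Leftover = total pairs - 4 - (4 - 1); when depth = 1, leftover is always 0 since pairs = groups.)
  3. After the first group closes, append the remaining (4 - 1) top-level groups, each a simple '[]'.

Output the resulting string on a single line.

Answer: [[[[]]][][][][]][][][]

Derivation:
Spec: pairs=11 depth=4 groups=4
Leftover pairs = 11 - 4 - (4-1) = 4
First group: deep chain of depth 4 + 4 sibling pairs
Remaining 3 groups: simple '[]' each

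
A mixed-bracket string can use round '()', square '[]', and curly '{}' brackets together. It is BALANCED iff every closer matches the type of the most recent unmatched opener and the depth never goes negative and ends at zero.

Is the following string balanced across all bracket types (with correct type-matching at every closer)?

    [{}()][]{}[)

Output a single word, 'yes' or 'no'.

pos 0: push '['; stack = [
pos 1: push '{'; stack = [{
pos 2: '}' matches '{'; pop; stack = [
pos 3: push '('; stack = [(
pos 4: ')' matches '('; pop; stack = [
pos 5: ']' matches '['; pop; stack = (empty)
pos 6: push '['; stack = [
pos 7: ']' matches '['; pop; stack = (empty)
pos 8: push '{'; stack = {
pos 9: '}' matches '{'; pop; stack = (empty)
pos 10: push '['; stack = [
pos 11: saw closer ')' but top of stack is '[' (expected ']') → INVALID
Verdict: type mismatch at position 11: ')' closes '[' → no

Answer: no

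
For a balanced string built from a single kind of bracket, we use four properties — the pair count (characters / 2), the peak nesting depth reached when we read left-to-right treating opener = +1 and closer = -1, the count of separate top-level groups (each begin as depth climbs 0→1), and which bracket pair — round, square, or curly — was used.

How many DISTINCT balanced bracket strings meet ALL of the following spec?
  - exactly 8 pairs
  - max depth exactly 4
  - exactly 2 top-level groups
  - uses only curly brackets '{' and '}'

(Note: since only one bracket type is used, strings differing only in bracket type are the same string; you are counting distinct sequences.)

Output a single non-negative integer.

Answer: 179

Derivation:
Spec: pairs=8 depth=4 groups=2
Count(depth <= 4) = 323
Count(depth <= 3) = 144
Count(depth == 4) = 323 - 144 = 179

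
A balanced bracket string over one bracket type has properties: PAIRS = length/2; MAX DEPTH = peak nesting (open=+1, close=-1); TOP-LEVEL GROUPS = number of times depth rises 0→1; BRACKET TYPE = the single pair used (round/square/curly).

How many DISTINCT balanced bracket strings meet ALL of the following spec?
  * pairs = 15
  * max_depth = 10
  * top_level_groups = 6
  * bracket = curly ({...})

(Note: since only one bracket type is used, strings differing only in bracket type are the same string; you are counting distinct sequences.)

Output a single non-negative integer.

Spec: pairs=15 depth=10 groups=6
Count(depth <= 10) = 326876
Count(depth <= 9) = 326870
Count(depth == 10) = 326876 - 326870 = 6

Answer: 6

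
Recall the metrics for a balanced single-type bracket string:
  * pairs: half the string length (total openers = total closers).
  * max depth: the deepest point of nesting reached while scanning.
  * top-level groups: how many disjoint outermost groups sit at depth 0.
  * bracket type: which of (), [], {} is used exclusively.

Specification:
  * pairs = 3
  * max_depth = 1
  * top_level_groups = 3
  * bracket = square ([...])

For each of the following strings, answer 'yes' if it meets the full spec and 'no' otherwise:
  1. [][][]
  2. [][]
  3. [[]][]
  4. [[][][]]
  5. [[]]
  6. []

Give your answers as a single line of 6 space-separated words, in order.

String 1 '[][][]': depth seq [1 0 1 0 1 0]
  -> pairs=3 depth=1 groups=3 -> yes
String 2 '[][]': depth seq [1 0 1 0]
  -> pairs=2 depth=1 groups=2 -> no
String 3 '[[]][]': depth seq [1 2 1 0 1 0]
  -> pairs=3 depth=2 groups=2 -> no
String 4 '[[][][]]': depth seq [1 2 1 2 1 2 1 0]
  -> pairs=4 depth=2 groups=1 -> no
String 5 '[[]]': depth seq [1 2 1 0]
  -> pairs=2 depth=2 groups=1 -> no
String 6 '[]': depth seq [1 0]
  -> pairs=1 depth=1 groups=1 -> no

Answer: yes no no no no no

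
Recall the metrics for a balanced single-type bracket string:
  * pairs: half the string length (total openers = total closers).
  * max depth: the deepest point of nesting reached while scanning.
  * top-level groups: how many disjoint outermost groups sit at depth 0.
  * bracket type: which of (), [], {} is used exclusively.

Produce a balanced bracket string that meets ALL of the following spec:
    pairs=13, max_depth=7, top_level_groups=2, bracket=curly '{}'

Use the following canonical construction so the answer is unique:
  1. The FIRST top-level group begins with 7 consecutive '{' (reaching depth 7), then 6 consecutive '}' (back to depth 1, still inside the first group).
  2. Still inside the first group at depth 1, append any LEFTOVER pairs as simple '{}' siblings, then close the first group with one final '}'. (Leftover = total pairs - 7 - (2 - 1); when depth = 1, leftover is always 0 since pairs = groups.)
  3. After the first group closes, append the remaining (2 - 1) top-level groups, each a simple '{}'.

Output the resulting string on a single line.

Spec: pairs=13 depth=7 groups=2
Leftover pairs = 13 - 7 - (2-1) = 5
First group: deep chain of depth 7 + 5 sibling pairs
Remaining 1 groups: simple '{}' each

Answer: {{{{{{{}}}}}}{}{}{}{}{}}{}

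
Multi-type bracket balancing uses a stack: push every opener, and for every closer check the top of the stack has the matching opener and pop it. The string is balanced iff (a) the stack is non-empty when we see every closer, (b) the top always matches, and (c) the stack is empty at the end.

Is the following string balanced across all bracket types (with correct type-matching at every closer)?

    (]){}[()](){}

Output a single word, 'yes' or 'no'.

pos 0: push '('; stack = (
pos 1: saw closer ']' but top of stack is '(' (expected ')') → INVALID
Verdict: type mismatch at position 1: ']' closes '(' → no

Answer: no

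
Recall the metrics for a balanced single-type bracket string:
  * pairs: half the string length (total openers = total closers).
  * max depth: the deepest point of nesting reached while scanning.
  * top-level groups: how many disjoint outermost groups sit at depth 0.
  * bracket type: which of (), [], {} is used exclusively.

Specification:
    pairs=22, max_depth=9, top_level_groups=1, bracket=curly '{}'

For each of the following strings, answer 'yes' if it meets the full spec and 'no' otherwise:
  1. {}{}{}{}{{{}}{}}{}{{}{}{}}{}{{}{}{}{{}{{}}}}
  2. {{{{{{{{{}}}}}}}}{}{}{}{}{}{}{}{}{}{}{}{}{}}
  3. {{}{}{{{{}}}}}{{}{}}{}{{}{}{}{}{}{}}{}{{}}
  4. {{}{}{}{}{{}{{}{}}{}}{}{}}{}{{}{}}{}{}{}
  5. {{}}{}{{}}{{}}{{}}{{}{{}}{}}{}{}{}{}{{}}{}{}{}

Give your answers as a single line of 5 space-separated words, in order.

String 1 '{}{}{}{}{{{}}{}}{}{{}{}{}}{}{{}{}{}{{}{{}}}}': depth seq [1 0 1 0 1 0 1 0 1 2 3 2 1 2 1 0 1 0 1 2 1 2 1 2 1 0 1 0 1 2 1 2 1 2 1 2 3 2 3 4 3 2 1 0]
  -> pairs=22 depth=4 groups=9 -> no
String 2 '{{{{{{{{{}}}}}}}}{}{}{}{}{}{}{}{}{}{}{}{}{}}': depth seq [1 2 3 4 5 6 7 8 9 8 7 6 5 4 3 2 1 2 1 2 1 2 1 2 1 2 1 2 1 2 1 2 1 2 1 2 1 2 1 2 1 2 1 0]
  -> pairs=22 depth=9 groups=1 -> yes
String 3 '{{}{}{{{{}}}}}{{}{}}{}{{}{}{}{}{}{}}{}{{}}': depth seq [1 2 1 2 1 2 3 4 5 4 3 2 1 0 1 2 1 2 1 0 1 0 1 2 1 2 1 2 1 2 1 2 1 2 1 0 1 0 1 2 1 0]
  -> pairs=21 depth=5 groups=6 -> no
String 4 '{{}{}{}{}{{}{{}{}}{}}{}{}}{}{{}{}}{}{}{}': depth seq [1 2 1 2 1 2 1 2 1 2 3 2 3 4 3 4 3 2 3 2 1 2 1 2 1 0 1 0 1 2 1 2 1 0 1 0 1 0 1 0]
  -> pairs=20 depth=4 groups=6 -> no
String 5 '{{}}{}{{}}{{}}{{}}{{}{{}}{}}{}{}{}{}{{}}{}{}{}': depth seq [1 2 1 0 1 0 1 2 1 0 1 2 1 0 1 2 1 0 1 2 1 2 3 2 1 2 1 0 1 0 1 0 1 0 1 0 1 2 1 0 1 0 1 0 1 0]
  -> pairs=23 depth=3 groups=14 -> no

Answer: no yes no no no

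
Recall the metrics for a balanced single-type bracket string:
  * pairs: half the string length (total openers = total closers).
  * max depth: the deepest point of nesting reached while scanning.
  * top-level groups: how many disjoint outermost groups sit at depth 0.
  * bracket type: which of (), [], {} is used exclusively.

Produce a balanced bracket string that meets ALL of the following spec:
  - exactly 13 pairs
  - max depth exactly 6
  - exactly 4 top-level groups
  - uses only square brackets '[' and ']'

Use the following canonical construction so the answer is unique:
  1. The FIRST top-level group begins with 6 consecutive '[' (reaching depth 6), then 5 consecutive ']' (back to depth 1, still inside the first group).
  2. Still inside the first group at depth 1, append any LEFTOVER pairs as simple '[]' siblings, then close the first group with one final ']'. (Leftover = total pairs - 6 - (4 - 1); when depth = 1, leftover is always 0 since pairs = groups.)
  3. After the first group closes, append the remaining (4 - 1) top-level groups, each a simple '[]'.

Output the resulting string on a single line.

Spec: pairs=13 depth=6 groups=4
Leftover pairs = 13 - 6 - (4-1) = 4
First group: deep chain of depth 6 + 4 sibling pairs
Remaining 3 groups: simple '[]' each

Answer: [[[[[[]]]]][][][][]][][][]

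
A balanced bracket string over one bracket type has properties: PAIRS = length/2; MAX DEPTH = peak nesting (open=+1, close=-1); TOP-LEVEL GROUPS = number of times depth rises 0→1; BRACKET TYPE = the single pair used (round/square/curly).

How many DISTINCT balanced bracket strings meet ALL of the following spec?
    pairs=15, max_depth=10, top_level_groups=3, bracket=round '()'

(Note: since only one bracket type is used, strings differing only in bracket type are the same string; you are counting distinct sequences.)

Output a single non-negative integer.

Spec: pairs=15 depth=10 groups=3
Count(depth <= 10) = 1930718
Count(depth <= 9) = 1925612
Count(depth == 10) = 1930718 - 1925612 = 5106

Answer: 5106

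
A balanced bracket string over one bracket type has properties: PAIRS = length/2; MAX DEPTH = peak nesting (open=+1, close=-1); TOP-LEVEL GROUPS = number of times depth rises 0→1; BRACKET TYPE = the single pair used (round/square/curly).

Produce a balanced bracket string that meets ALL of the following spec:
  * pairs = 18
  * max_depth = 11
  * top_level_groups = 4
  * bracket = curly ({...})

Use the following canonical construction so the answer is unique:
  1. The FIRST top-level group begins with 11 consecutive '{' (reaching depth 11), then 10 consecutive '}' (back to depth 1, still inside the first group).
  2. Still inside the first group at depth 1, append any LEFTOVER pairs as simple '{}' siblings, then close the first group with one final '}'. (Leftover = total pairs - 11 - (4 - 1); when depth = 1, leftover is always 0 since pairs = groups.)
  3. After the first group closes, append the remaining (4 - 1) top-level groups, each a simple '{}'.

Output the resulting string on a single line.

Spec: pairs=18 depth=11 groups=4
Leftover pairs = 18 - 11 - (4-1) = 4
First group: deep chain of depth 11 + 4 sibling pairs
Remaining 3 groups: simple '{}' each

Answer: {{{{{{{{{{{}}}}}}}}}}{}{}{}{}}{}{}{}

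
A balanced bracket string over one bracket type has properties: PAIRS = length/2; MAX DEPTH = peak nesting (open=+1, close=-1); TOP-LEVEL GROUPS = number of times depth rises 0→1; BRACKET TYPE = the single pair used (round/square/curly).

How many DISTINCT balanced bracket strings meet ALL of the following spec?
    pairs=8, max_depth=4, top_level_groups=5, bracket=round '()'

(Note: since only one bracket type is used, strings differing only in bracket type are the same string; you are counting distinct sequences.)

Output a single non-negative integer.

Spec: pairs=8 depth=4 groups=5
Count(depth <= 4) = 75
Count(depth <= 3) = 70
Count(depth == 4) = 75 - 70 = 5

Answer: 5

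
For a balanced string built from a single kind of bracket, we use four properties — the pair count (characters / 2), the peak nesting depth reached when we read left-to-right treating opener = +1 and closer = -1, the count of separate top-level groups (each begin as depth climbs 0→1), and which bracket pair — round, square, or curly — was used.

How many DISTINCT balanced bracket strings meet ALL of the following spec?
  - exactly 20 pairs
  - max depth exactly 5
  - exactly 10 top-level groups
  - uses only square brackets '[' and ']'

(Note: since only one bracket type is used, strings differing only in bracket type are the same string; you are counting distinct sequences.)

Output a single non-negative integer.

Spec: pairs=20 depth=5 groups=10
Count(depth <= 5) = 9265980
Count(depth <= 4) = 7416615
Count(depth == 5) = 9265980 - 7416615 = 1849365

Answer: 1849365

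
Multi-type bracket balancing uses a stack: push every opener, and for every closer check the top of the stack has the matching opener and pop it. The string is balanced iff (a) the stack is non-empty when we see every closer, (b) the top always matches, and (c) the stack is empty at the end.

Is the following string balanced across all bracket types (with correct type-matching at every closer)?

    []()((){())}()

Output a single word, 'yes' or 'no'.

Answer: no

Derivation:
pos 0: push '['; stack = [
pos 1: ']' matches '['; pop; stack = (empty)
pos 2: push '('; stack = (
pos 3: ')' matches '('; pop; stack = (empty)
pos 4: push '('; stack = (
pos 5: push '('; stack = ((
pos 6: ')' matches '('; pop; stack = (
pos 7: push '{'; stack = ({
pos 8: push '('; stack = ({(
pos 9: ')' matches '('; pop; stack = ({
pos 10: saw closer ')' but top of stack is '{' (expected '}') → INVALID
Verdict: type mismatch at position 10: ')' closes '{' → no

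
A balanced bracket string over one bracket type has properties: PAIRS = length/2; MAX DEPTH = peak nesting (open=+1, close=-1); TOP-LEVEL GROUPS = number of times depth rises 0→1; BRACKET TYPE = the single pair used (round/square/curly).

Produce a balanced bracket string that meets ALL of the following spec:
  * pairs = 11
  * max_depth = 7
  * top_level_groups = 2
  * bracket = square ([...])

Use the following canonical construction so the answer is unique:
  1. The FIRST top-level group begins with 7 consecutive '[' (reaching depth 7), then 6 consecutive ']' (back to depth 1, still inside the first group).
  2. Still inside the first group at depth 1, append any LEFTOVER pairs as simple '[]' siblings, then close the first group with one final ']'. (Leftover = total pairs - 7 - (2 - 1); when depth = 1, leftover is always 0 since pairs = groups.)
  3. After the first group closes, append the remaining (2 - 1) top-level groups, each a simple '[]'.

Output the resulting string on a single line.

Answer: [[[[[[[]]]]]][][][]][]

Derivation:
Spec: pairs=11 depth=7 groups=2
Leftover pairs = 11 - 7 - (2-1) = 3
First group: deep chain of depth 7 + 3 sibling pairs
Remaining 1 groups: simple '[]' each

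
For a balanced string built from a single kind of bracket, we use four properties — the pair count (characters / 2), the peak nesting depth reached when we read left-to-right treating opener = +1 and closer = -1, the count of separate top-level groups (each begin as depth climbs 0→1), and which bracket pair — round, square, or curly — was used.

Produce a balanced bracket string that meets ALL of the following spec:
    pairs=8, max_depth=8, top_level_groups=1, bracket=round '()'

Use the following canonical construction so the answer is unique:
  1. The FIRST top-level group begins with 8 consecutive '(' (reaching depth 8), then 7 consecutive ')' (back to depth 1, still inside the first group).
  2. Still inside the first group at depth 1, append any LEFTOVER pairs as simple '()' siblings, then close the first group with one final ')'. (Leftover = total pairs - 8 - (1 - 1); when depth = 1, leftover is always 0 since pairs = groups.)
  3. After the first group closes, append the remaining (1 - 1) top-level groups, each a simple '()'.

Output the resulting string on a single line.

Answer: (((((((())))))))

Derivation:
Spec: pairs=8 depth=8 groups=1
Leftover pairs = 8 - 8 - (1-1) = 0
First group: deep chain of depth 8 + 0 sibling pairs
Remaining 0 groups: simple '()' each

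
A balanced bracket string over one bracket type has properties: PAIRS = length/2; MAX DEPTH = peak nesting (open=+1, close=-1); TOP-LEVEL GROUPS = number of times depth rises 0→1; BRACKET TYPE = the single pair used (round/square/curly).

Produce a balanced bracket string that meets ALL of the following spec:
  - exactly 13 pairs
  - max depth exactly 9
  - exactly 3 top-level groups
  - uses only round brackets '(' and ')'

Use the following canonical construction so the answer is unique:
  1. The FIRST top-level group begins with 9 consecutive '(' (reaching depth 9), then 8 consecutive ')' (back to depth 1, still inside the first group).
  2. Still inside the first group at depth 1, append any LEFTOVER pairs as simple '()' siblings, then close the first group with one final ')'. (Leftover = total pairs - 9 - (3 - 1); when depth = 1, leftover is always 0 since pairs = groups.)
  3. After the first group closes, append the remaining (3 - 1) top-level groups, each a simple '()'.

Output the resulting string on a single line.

Answer: ((((((((())))))))()())()()

Derivation:
Spec: pairs=13 depth=9 groups=3
Leftover pairs = 13 - 9 - (3-1) = 2
First group: deep chain of depth 9 + 2 sibling pairs
Remaining 2 groups: simple '()' each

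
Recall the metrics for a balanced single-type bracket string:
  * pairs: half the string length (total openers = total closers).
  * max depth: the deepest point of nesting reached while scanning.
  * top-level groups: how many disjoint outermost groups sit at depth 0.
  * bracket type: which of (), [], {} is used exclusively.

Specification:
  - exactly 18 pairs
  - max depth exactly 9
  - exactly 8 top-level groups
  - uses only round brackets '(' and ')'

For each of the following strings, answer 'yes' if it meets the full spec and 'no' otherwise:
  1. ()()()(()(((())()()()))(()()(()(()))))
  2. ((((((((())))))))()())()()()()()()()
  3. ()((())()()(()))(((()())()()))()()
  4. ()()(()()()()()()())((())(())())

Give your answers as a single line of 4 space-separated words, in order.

Answer: no yes no no

Derivation:
String 1 '()()()(()(((())()()()))(()()(()(()))))': depth seq [1 0 1 0 1 0 1 2 1 2 3 4 5 4 3 4 3 4 3 4 3 2 1 2 3 2 3 2 3 4 3 4 5 4 3 2 1 0]
  -> pairs=19 depth=5 groups=4 -> no
String 2 '((((((((())))))))()())()()()()()()()': depth seq [1 2 3 4 5 6 7 8 9 8 7 6 5 4 3 2 1 2 1 2 1 0 1 0 1 0 1 0 1 0 1 0 1 0 1 0]
  -> pairs=18 depth=9 groups=8 -> yes
String 3 '()((())()()(()))(((()())()()))()()': depth seq [1 0 1 2 3 2 1 2 1 2 1 2 3 2 1 0 1 2 3 4 3 4 3 2 3 2 3 2 1 0 1 0 1 0]
  -> pairs=17 depth=4 groups=5 -> no
String 4 '()()(()()()()()()())((())(())())': depth seq [1 0 1 0 1 2 1 2 1 2 1 2 1 2 1 2 1 2 1 0 1 2 3 2 1 2 3 2 1 2 1 0]
  -> pairs=16 depth=3 groups=4 -> no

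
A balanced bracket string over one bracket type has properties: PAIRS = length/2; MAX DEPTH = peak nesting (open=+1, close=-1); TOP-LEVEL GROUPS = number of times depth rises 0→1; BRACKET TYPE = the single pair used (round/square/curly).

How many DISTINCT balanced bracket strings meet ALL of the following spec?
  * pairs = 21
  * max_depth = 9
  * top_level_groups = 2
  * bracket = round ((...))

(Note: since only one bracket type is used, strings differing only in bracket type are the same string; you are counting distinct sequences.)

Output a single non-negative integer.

Answer: 686077338

Derivation:
Spec: pairs=21 depth=9 groups=2
Count(depth <= 9) = 6017242694
Count(depth <= 8) = 5331165356
Count(depth == 9) = 6017242694 - 5331165356 = 686077338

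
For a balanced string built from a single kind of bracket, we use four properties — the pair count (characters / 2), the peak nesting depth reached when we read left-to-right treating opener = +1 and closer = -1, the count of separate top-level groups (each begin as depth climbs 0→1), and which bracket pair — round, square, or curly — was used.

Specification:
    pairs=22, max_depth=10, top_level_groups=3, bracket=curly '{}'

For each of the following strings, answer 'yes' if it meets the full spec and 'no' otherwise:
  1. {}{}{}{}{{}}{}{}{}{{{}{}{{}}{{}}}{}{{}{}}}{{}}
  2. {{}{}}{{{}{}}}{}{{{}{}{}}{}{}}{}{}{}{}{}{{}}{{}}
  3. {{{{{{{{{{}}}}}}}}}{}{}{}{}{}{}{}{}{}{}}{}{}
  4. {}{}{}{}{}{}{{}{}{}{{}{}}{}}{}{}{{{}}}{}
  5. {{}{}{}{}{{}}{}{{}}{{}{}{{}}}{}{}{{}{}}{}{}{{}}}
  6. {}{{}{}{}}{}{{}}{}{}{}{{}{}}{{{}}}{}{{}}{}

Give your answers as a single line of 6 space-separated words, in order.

String 1 '{}{}{}{}{{}}{}{}{}{{{}{}{{}}{{}}}{}{{}{}}}{{}}': depth seq [1 0 1 0 1 0 1 0 1 2 1 0 1 0 1 0 1 0 1 2 3 2 3 2 3 4 3 2 3 4 3 2 1 2 1 2 3 2 3 2 1 0 1 2 1 0]
  -> pairs=23 depth=4 groups=10 -> no
String 2 '{{}{}}{{{}{}}}{}{{{}{}{}}{}{}}{}{}{}{}{}{{}}{{}}': depth seq [1 2 1 2 1 0 1 2 3 2 3 2 1 0 1 0 1 2 3 2 3 2 3 2 1 2 1 2 1 0 1 0 1 0 1 0 1 0 1 0 1 2 1 0 1 2 1 0]
  -> pairs=24 depth=3 groups=11 -> no
String 3 '{{{{{{{{{{}}}}}}}}}{}{}{}{}{}{}{}{}{}{}}{}{}': depth seq [1 2 3 4 5 6 7 8 9 10 9 8 7 6 5 4 3 2 1 2 1 2 1 2 1 2 1 2 1 2 1 2 1 2 1 2 1 2 1 0 1 0 1 0]
  -> pairs=22 depth=10 groups=3 -> yes
String 4 '{}{}{}{}{}{}{{}{}{}{{}{}}{}}{}{}{{{}}}{}': depth seq [1 0 1 0 1 0 1 0 1 0 1 0 1 2 1 2 1 2 1 2 3 2 3 2 1 2 1 0 1 0 1 0 1 2 3 2 1 0 1 0]
  -> pairs=20 depth=3 groups=11 -> no
String 5 '{{}{}{}{}{{}}{}{{}}{{}{}{{}}}{}{}{{}{}}{}{}{{}}}': depth seq [1 2 1 2 1 2 1 2 1 2 3 2 1 2 1 2 3 2 1 2 3 2 3 2 3 4 3 2 1 2 1 2 1 2 3 2 3 2 1 2 1 2 1 2 3 2 1 0]
  -> pairs=24 depth=4 groups=1 -> no
String 6 '{}{{}{}{}}{}{{}}{}{}{}{{}{}}{{{}}}{}{{}}{}': depth seq [1 0 1 2 1 2 1 2 1 0 1 0 1 2 1 0 1 0 1 0 1 0 1 2 1 2 1 0 1 2 3 2 1 0 1 0 1 2 1 0 1 0]
  -> pairs=21 depth=3 groups=12 -> no

Answer: no no yes no no no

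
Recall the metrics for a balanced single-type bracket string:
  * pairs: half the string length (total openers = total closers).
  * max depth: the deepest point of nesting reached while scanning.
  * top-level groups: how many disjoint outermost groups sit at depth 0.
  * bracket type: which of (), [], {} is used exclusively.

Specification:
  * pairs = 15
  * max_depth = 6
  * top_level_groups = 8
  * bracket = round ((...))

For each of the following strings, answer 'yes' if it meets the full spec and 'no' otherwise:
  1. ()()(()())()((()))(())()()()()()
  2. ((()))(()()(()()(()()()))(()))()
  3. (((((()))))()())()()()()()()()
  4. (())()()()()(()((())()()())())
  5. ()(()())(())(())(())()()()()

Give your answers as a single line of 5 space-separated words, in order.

Answer: no no yes no no

Derivation:
String 1 '()()(()())()((()))(())()()()()()': depth seq [1 0 1 0 1 2 1 2 1 0 1 0 1 2 3 2 1 0 1 2 1 0 1 0 1 0 1 0 1 0 1 0]
  -> pairs=16 depth=3 groups=11 -> no
String 2 '((()))(()()(()()(()()()))(()))()': depth seq [1 2 3 2 1 0 1 2 1 2 1 2 3 2 3 2 3 4 3 4 3 4 3 2 1 2 3 2 1 0 1 0]
  -> pairs=16 depth=4 groups=3 -> no
String 3 '(((((()))))()())()()()()()()()': depth seq [1 2 3 4 5 6 5 4 3 2 1 2 1 2 1 0 1 0 1 0 1 0 1 0 1 0 1 0 1 0]
  -> pairs=15 depth=6 groups=8 -> yes
String 4 '(())()()()()(()((())()()())())': depth seq [1 2 1 0 1 0 1 0 1 0 1 0 1 2 1 2 3 4 3 2 3 2 3 2 3 2 1 2 1 0]
  -> pairs=15 depth=4 groups=6 -> no
String 5 '()(()())(())(())(())()()()()': depth seq [1 0 1 2 1 2 1 0 1 2 1 0 1 2 1 0 1 2 1 0 1 0 1 0 1 0 1 0]
  -> pairs=14 depth=2 groups=9 -> no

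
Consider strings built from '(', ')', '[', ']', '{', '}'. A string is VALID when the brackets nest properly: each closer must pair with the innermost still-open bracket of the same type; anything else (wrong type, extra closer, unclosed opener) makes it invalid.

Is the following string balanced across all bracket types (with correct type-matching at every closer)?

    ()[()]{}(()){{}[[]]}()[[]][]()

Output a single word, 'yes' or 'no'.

Answer: yes

Derivation:
pos 0: push '('; stack = (
pos 1: ')' matches '('; pop; stack = (empty)
pos 2: push '['; stack = [
pos 3: push '('; stack = [(
pos 4: ')' matches '('; pop; stack = [
pos 5: ']' matches '['; pop; stack = (empty)
pos 6: push '{'; stack = {
pos 7: '}' matches '{'; pop; stack = (empty)
pos 8: push '('; stack = (
pos 9: push '('; stack = ((
pos 10: ')' matches '('; pop; stack = (
pos 11: ')' matches '('; pop; stack = (empty)
pos 12: push '{'; stack = {
pos 13: push '{'; stack = {{
pos 14: '}' matches '{'; pop; stack = {
pos 15: push '['; stack = {[
pos 16: push '['; stack = {[[
pos 17: ']' matches '['; pop; stack = {[
pos 18: ']' matches '['; pop; stack = {
pos 19: '}' matches '{'; pop; stack = (empty)
pos 20: push '('; stack = (
pos 21: ')' matches '('; pop; stack = (empty)
pos 22: push '['; stack = [
pos 23: push '['; stack = [[
pos 24: ']' matches '['; pop; stack = [
pos 25: ']' matches '['; pop; stack = (empty)
pos 26: push '['; stack = [
pos 27: ']' matches '['; pop; stack = (empty)
pos 28: push '('; stack = (
pos 29: ')' matches '('; pop; stack = (empty)
end: stack empty → VALID
Verdict: properly nested → yes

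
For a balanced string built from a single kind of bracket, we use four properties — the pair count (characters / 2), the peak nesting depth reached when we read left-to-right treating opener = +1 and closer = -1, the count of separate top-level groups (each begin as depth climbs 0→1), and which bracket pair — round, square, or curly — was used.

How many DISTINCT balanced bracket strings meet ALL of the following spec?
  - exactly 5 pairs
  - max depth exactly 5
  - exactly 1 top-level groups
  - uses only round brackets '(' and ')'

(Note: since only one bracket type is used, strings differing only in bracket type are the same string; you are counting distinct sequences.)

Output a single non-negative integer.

Spec: pairs=5 depth=5 groups=1
Count(depth <= 5) = 14
Count(depth <= 4) = 13
Count(depth == 5) = 14 - 13 = 1

Answer: 1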